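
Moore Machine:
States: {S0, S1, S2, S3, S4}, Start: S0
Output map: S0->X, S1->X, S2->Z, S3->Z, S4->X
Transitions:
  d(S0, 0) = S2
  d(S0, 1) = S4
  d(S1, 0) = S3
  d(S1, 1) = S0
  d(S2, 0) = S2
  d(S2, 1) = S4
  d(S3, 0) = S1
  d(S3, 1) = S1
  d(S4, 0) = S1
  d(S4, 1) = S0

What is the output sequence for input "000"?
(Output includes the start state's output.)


Start: S0 (output X)
  --0--> S2 (output Z)
  --0--> S2 (output Z)
  --0--> S2 (output Z)

"XZZZ"


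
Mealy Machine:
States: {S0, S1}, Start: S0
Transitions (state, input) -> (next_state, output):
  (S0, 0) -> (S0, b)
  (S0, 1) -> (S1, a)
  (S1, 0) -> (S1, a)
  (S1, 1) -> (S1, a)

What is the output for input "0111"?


Step-by-step:
  (S0, 0) -> (S0, b)
  (S0, 1) -> (S1, a)
  (S1, 1) -> (S1, a)
  (S1, 1) -> (S1, a)

"baaa"


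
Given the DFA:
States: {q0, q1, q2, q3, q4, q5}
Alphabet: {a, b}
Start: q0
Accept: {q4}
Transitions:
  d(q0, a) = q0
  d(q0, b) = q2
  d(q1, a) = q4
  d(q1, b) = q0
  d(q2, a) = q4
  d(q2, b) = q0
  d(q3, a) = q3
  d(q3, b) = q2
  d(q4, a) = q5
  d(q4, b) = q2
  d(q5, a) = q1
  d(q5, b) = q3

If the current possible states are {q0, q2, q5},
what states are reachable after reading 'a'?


Apply transition on 'a' from each current state:
  d(q0, a) = q0
  d(q2, a) = q4
  d(q5, a) = q1

{q0, q1, q4}


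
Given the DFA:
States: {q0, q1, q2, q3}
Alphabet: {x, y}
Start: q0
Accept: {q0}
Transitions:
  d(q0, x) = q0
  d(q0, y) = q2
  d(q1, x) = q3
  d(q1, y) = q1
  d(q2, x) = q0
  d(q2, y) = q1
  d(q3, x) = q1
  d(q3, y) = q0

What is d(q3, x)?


Looking up transition d(q3, x)

q1


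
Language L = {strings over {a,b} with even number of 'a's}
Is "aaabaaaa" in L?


count('a') = 7; 7 mod 2 = 1

No, "aaabaaaa" is not in L


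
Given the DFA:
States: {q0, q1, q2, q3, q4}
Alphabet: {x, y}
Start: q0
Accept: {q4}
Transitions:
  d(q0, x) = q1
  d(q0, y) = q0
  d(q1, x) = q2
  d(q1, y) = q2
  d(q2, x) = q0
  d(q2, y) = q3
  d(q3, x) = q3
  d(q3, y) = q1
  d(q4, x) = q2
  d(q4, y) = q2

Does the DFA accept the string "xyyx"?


Trace: q0 -> q1 -> q2 -> q3 -> q3
Final state: q3
Accept states: {q4}

No, rejected (final state q3 is not an accept state)


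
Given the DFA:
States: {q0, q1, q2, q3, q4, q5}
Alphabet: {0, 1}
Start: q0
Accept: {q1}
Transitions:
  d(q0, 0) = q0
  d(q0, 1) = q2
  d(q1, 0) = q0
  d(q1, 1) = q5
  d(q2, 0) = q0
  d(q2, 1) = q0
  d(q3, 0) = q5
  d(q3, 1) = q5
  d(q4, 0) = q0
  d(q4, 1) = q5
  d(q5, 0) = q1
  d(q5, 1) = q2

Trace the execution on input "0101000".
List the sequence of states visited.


Input: 0101000
d(q0, 0) = q0
d(q0, 1) = q2
d(q2, 0) = q0
d(q0, 1) = q2
d(q2, 0) = q0
d(q0, 0) = q0
d(q0, 0) = q0


q0 -> q0 -> q2 -> q0 -> q2 -> q0 -> q0 -> q0


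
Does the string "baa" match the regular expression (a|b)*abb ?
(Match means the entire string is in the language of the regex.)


|string| = 3; first = 'b'; last = 'a'

No, "baa" does not match (a|b)*abb


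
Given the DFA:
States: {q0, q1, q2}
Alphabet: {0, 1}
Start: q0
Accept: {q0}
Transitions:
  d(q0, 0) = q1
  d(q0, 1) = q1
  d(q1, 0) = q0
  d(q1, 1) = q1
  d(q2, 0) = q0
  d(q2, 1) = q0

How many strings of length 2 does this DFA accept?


Enumerating all length-2 strings:
  "00" -> q0 [accept]
  "01" -> q1 [reject]
  "10" -> q0 [accept]
  "11" -> q1 [reject]

2 out of 4


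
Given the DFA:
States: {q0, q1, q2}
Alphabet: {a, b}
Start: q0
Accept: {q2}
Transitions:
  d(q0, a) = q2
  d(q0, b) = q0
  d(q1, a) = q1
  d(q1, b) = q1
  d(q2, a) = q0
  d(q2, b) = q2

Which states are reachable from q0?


BFS from q0:
  layer 0: {q0}
  layer 1: {q2}

{q0, q2}


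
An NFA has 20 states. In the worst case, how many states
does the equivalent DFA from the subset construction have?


Subset construction: one DFA state per subset of NFA states.
2^20 = 1048576

1048576


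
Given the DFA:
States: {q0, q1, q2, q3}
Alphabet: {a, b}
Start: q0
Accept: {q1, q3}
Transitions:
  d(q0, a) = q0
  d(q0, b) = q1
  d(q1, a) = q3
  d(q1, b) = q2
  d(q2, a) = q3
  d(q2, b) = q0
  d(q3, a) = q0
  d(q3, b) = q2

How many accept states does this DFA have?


Accept states listed: {q1, q3}
Counting: q1(1) q3(2)

2


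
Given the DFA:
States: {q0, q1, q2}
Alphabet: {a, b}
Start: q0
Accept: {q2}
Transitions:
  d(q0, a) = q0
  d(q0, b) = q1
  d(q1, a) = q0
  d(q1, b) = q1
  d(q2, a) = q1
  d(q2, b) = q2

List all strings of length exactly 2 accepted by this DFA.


All strings of length 2: 4 total
Accepted: 0

None


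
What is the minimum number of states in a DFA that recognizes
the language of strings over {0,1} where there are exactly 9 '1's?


States: count = 0, 1, ..., 9 (that's 10 states), plus a dead state for count > 9.
Total: 10 + 1 = 11. Accept = count-9 state.

11


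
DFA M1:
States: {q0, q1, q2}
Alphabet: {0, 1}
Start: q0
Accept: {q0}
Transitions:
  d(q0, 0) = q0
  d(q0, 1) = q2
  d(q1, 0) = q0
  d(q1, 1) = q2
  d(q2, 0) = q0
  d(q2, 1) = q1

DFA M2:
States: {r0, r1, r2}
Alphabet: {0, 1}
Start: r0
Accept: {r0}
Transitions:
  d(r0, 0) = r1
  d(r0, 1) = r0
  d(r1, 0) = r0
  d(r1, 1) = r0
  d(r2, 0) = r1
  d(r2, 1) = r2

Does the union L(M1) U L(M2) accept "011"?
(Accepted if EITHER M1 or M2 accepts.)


M1: final=q1 accepted=False
M2: final=r0 accepted=True

Yes, union accepts


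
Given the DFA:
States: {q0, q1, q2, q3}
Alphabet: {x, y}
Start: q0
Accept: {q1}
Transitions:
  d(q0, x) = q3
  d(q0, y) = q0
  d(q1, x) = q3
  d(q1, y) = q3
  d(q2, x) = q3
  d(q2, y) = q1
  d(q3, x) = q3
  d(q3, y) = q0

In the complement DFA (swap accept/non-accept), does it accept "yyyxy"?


Trace: q0 -> q0 -> q0 -> q0 -> q3 -> q0
Final: q0
Original accept: {q1}
Complement: q0 is not in original accept

Yes, complement accepts (original rejects)


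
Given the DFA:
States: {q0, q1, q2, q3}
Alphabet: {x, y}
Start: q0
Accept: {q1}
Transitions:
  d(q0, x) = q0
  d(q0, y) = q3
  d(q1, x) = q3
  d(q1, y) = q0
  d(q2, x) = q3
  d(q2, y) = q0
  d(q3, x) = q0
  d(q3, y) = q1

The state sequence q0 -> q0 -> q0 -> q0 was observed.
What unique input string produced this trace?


Trace back each transition to find the symbol:
  q0 --[x]--> q0
  q0 --[x]--> q0
  q0 --[x]--> q0

"xxx"


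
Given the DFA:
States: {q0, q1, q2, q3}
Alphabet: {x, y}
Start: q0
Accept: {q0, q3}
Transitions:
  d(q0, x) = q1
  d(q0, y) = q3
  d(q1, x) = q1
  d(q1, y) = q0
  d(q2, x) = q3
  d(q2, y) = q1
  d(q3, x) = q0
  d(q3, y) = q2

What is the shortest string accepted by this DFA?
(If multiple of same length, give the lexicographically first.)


BFS by string length (lex-first path to each state shown):
  len 0: q0<-""
Found accept state at length 0.

"" (empty string)


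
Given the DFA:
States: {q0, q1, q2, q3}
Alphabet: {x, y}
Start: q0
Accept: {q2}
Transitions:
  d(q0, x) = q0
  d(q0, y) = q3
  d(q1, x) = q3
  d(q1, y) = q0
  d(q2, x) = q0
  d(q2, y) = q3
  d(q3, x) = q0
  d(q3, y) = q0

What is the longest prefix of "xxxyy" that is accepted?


Run the DFA, marking each prefix where the state is accepting:
  "" -> q0 [reject]
  "x" -> q0 [reject]
  "xx" -> q0 [reject]
  "xxx" -> q0 [reject]
  "xxxy" -> q3 [reject]
  "xxxyy" -> q0 [reject]

No prefix is accepted


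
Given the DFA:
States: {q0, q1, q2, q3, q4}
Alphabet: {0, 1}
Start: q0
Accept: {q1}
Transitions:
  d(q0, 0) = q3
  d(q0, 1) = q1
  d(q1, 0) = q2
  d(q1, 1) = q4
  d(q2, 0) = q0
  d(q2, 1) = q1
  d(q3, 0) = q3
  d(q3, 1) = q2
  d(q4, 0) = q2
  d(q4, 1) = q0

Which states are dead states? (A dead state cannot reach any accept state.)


Forward reachability from each state:
  q0 -> reaches accept state q1 (live)
  q1 -> reaches accept state q1 (live)
  q2 -> reaches accept state q1 (live)
  q3 -> reaches accept state q1 (live)
  q4 -> reaches accept state q1 (live)

None (all states can reach an accept state)


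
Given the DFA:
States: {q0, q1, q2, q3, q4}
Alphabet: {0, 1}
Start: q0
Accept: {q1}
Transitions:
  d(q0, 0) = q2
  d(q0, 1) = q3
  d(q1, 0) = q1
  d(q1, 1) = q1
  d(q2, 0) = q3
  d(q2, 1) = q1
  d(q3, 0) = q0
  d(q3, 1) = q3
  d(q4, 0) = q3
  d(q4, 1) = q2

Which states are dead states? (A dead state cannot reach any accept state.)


Forward reachability from each state:
  q0 -> reaches accept state q1 (live)
  q1 -> reaches accept state q1 (live)
  q2 -> reaches accept state q1 (live)
  q3 -> reaches accept state q1 (live)
  q4 -> reaches accept state q1 (live)

None (all states can reach an accept state)


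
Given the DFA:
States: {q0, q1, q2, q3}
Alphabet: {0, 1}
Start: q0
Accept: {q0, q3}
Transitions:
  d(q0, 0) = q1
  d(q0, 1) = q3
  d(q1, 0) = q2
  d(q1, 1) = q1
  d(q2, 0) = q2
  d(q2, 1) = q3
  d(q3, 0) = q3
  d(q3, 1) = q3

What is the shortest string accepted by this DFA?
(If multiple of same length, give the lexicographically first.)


BFS by string length (lex-first path to each state shown):
  len 0: q0<-""
Found accept state at length 0.

"" (empty string)


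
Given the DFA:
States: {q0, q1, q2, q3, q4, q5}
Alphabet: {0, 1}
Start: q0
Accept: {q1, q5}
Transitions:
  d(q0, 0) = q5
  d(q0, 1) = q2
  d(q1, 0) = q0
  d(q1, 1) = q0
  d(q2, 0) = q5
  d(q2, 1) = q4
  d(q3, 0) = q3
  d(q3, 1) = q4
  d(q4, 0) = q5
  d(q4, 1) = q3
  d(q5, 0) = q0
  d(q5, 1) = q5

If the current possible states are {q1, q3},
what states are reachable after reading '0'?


Apply transition on '0' from each current state:
  d(q1, 0) = q0
  d(q3, 0) = q3

{q0, q3}


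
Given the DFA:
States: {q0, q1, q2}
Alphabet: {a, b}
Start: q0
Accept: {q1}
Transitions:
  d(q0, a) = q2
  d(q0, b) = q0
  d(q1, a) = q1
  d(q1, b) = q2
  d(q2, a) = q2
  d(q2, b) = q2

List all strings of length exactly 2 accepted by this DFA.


All strings of length 2: 4 total
Accepted: 0

None


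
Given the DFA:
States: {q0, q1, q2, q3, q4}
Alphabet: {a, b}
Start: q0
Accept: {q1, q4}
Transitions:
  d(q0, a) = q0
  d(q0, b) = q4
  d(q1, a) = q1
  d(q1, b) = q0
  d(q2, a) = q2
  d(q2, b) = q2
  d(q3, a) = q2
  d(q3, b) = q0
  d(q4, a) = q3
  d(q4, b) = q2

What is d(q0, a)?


Looking up transition d(q0, a)

q0


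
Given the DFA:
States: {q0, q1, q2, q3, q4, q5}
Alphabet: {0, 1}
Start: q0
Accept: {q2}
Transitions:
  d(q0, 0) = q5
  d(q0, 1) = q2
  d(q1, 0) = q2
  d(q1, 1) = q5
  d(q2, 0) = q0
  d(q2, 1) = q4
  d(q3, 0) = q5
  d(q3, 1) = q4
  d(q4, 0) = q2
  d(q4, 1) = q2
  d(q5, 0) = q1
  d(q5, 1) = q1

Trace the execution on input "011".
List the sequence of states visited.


Input: 011
d(q0, 0) = q5
d(q5, 1) = q1
d(q1, 1) = q5


q0 -> q5 -> q1 -> q5


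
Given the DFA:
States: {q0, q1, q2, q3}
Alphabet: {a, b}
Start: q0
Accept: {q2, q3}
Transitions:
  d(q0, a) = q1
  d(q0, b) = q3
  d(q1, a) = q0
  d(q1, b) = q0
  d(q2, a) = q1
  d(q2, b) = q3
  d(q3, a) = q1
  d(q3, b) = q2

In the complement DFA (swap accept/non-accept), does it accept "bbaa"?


Trace: q0 -> q3 -> q2 -> q1 -> q0
Final: q0
Original accept: {q2, q3}
Complement: q0 is not in original accept

Yes, complement accepts (original rejects)


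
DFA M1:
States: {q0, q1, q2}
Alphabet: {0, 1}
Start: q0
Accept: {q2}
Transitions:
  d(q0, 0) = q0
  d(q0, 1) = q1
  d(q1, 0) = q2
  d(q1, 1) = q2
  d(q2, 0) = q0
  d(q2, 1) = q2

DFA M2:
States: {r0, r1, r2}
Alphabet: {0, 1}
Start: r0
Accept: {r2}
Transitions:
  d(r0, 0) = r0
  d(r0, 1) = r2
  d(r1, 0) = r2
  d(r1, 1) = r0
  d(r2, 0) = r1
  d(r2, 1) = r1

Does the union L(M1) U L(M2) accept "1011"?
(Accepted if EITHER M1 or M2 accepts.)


M1: final=q2 accepted=True
M2: final=r2 accepted=True

Yes, union accepts


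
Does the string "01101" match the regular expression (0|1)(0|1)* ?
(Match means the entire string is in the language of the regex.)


|string| = 5; first = '0'; last = '1'

Yes, "01101" matches (0|1)(0|1)*


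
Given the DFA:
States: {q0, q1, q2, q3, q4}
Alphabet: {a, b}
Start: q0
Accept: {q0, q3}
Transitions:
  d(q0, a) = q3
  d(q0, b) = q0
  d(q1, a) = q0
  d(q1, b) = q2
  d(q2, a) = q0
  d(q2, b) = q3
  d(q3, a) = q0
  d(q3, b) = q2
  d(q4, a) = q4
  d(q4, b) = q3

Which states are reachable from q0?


BFS from q0:
  layer 0: {q0}
  layer 1: {q3}
  layer 2: {q2}

{q0, q2, q3}


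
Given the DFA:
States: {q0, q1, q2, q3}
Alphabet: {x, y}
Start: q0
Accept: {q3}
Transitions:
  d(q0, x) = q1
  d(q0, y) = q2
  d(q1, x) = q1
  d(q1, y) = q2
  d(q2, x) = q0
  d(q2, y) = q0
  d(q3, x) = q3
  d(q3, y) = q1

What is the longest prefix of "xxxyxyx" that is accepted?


Run the DFA, marking each prefix where the state is accepting:
  "" -> q0 [reject]
  "x" -> q1 [reject]
  "xx" -> q1 [reject]
  "xxx" -> q1 [reject]
  "xxxy" -> q2 [reject]
  "xxxyx" -> q0 [reject]
  "xxxyxy" -> q2 [reject]
  "xxxyxyx" -> q0 [reject]

No prefix is accepted


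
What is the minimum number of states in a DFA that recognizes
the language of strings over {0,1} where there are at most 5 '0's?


States: count = 0, 1, ..., 5 (all accepting; 6 states), plus a dead state for count > 5.
Total: 6 + 1 = 7.

7


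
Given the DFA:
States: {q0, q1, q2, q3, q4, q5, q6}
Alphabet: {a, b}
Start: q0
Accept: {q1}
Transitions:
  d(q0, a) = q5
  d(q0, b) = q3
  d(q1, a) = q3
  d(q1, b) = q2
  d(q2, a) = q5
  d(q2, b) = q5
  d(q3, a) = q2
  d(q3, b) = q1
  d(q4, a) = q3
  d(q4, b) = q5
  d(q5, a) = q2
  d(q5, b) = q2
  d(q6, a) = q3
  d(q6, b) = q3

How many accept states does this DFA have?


Accept states listed: {q1}
Counting: q1(1)

1


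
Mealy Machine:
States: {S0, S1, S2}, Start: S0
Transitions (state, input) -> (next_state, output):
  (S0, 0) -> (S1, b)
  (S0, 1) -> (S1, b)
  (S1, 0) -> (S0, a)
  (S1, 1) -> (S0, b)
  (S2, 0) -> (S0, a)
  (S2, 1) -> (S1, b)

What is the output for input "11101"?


Step-by-step:
  (S0, 1) -> (S1, b)
  (S1, 1) -> (S0, b)
  (S0, 1) -> (S1, b)
  (S1, 0) -> (S0, a)
  (S0, 1) -> (S1, b)

"bbbab"


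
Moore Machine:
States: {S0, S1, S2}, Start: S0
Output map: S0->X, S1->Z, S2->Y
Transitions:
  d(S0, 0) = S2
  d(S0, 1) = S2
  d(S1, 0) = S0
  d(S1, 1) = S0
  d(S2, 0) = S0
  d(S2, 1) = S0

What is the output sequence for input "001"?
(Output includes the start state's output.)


Start: S0 (output X)
  --0--> S2 (output Y)
  --0--> S0 (output X)
  --1--> S2 (output Y)

"XYXY"


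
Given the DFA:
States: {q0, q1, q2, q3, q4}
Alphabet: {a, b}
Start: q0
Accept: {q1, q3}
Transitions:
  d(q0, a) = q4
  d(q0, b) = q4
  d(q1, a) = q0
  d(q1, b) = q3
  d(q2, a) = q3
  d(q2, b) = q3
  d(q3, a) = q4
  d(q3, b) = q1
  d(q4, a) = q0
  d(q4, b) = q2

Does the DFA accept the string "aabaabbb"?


Trace: q0 -> q4 -> q0 -> q4 -> q0 -> q4 -> q2 -> q3 -> q1
Final state: q1
Accept states: {q1, q3}

Yes, accepted (final state q1 is an accept state)


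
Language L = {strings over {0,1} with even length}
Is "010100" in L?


length = 6; 6 mod 2 = 0

Yes, "010100" is in L


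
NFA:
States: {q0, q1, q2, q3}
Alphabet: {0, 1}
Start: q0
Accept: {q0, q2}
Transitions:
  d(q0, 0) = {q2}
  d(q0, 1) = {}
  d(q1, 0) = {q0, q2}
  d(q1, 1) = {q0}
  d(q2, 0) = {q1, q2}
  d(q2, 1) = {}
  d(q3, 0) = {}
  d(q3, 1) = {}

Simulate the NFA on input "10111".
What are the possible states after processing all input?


Start: {q0}
  --1--> {}
  --0--> {}
  --1--> {}
  --1--> {}
  --1--> {}

{} (empty set, no valid transitions)


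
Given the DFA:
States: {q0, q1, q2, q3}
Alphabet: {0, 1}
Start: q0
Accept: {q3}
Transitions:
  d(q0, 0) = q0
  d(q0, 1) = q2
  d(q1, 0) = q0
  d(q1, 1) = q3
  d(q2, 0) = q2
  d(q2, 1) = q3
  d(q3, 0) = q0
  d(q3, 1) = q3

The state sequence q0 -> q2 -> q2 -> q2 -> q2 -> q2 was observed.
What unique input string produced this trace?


Trace back each transition to find the symbol:
  q0 --[1]--> q2
  q2 --[0]--> q2
  q2 --[0]--> q2
  q2 --[0]--> q2
  q2 --[0]--> q2

"10000"


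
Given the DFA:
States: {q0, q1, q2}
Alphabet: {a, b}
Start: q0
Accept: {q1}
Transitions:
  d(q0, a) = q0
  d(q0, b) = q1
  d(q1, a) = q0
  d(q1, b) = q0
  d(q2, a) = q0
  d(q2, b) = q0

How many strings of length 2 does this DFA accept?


Enumerating all length-2 strings:
  "aa" -> q0 [reject]
  "ab" -> q1 [accept]
  "ba" -> q0 [reject]
  "bb" -> q0 [reject]

1 out of 4


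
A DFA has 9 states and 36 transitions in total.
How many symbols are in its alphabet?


Each state has exactly one transition per symbol.
|alphabet| = transitions / states = 36 / 9 = 4

4


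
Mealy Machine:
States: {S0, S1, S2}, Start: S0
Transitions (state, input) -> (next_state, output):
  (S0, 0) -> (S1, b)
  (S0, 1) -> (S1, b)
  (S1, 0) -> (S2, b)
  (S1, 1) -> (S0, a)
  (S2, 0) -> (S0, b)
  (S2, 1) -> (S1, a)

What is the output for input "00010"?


Step-by-step:
  (S0, 0) -> (S1, b)
  (S1, 0) -> (S2, b)
  (S2, 0) -> (S0, b)
  (S0, 1) -> (S1, b)
  (S1, 0) -> (S2, b)

"bbbbb"


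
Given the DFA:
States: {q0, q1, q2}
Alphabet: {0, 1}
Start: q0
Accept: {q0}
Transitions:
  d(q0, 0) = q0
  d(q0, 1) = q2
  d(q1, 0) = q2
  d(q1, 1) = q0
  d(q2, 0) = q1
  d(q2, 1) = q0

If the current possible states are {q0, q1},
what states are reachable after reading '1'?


Apply transition on '1' from each current state:
  d(q0, 1) = q2
  d(q1, 1) = q0

{q0, q2}


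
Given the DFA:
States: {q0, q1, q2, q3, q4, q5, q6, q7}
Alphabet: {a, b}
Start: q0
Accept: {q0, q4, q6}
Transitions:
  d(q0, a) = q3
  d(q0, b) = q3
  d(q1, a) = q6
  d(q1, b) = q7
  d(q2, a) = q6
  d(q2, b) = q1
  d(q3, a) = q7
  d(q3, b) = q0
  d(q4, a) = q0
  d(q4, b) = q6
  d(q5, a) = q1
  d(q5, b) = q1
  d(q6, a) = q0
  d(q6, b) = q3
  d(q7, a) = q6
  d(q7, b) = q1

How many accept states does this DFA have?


Accept states listed: {q0, q4, q6}
Counting: q0(1) q4(2) q6(3)

3


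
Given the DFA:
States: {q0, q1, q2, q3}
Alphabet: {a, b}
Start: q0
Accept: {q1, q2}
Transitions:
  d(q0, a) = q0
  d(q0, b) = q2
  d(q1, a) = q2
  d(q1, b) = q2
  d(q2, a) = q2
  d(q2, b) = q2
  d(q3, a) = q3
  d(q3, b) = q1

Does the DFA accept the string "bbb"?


Trace: q0 -> q2 -> q2 -> q2
Final state: q2
Accept states: {q1, q2}

Yes, accepted (final state q2 is an accept state)


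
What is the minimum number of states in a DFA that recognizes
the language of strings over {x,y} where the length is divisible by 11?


States track (length) mod 11.
Need 11 states: one per remainder 0..10; accept = remainder 0.

11


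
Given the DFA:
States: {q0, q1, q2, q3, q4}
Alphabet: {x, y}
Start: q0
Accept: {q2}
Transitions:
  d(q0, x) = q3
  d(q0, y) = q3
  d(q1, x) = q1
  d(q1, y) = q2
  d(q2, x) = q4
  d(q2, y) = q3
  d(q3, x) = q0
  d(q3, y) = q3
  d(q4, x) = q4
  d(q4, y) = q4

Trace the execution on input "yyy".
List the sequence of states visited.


Input: yyy
d(q0, y) = q3
d(q3, y) = q3
d(q3, y) = q3


q0 -> q3 -> q3 -> q3


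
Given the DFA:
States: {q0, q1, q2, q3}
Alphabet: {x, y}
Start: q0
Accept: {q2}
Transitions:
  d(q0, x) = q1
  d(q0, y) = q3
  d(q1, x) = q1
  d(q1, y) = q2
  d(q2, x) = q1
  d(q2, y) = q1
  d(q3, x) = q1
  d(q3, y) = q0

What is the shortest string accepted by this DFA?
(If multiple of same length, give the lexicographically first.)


BFS by string length (lex-first path to each state shown):
  len 0: q0<-""
  len 1: q1<-"x", q3<-"y"
  len 2: q0<-"yy", q1<-"xx", q2<-"xy"
Found accept state at length 2.

"xy"


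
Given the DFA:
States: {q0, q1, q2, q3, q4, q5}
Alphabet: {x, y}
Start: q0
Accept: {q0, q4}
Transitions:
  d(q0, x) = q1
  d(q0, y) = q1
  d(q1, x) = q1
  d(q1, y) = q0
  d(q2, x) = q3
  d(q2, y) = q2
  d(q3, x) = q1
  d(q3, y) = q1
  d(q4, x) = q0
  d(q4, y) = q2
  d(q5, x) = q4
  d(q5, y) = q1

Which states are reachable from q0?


BFS from q0:
  layer 0: {q0}
  layer 1: {q1}

{q0, q1}


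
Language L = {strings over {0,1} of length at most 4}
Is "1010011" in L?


length = 7

No, "1010011" is not in L


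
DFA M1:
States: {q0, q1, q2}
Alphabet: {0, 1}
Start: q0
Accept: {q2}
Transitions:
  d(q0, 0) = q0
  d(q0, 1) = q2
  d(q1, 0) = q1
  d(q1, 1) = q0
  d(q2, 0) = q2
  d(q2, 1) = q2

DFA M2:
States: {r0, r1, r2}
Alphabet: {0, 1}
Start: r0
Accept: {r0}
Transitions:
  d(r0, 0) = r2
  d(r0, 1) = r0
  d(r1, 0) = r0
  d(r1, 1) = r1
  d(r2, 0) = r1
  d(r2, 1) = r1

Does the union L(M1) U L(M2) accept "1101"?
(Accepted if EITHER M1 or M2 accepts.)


M1: final=q2 accepted=True
M2: final=r1 accepted=False

Yes, union accepts


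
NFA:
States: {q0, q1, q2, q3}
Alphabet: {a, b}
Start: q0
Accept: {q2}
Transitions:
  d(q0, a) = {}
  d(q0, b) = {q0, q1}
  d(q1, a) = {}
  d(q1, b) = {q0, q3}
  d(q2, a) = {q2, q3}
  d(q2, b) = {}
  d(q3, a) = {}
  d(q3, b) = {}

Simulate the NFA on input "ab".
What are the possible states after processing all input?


Start: {q0}
  --a--> {}
  --b--> {}

{} (empty set, no valid transitions)


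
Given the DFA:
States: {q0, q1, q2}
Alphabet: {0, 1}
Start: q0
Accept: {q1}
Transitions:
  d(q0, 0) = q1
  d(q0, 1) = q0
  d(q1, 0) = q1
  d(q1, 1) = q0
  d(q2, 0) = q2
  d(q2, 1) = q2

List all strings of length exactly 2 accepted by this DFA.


All strings of length 2: 4 total
Accepted: 2

"00", "10"


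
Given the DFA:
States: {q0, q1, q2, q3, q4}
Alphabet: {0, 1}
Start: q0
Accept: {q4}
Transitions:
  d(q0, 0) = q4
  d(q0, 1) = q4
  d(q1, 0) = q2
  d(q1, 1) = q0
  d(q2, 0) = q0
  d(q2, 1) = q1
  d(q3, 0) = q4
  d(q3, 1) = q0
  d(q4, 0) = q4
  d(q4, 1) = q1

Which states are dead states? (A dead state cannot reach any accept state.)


Forward reachability from each state:
  q0 -> reaches accept state q4 (live)
  q1 -> reaches accept state q4 (live)
  q2 -> reaches accept state q4 (live)
  q3 -> reaches accept state q4 (live)
  q4 -> reaches accept state q4 (live)

None (all states can reach an accept state)


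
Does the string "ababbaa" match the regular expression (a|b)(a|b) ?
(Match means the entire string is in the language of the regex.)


|string| = 7; first = 'a'; last = 'a'

No, "ababbaa" does not match (a|b)(a|b)


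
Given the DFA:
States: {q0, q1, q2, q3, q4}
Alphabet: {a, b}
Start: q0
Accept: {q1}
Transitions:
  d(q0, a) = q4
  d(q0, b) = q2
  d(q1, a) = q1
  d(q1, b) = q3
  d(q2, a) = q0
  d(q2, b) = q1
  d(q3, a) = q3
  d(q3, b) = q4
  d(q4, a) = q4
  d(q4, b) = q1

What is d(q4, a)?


Looking up transition d(q4, a)

q4


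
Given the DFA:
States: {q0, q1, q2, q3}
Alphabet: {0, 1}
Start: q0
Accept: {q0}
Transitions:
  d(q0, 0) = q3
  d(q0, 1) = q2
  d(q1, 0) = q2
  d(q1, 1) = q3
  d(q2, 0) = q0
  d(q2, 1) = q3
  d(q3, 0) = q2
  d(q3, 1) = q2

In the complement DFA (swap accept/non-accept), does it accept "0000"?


Trace: q0 -> q3 -> q2 -> q0 -> q3
Final: q3
Original accept: {q0}
Complement: q3 is not in original accept

Yes, complement accepts (original rejects)


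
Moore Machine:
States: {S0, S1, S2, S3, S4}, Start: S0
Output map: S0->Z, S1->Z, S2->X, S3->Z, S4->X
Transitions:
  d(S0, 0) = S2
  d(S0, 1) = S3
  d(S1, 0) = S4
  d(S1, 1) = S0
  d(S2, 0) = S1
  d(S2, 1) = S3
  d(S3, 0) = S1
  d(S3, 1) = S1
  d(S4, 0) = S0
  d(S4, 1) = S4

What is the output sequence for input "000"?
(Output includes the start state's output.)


Start: S0 (output Z)
  --0--> S2 (output X)
  --0--> S1 (output Z)
  --0--> S4 (output X)

"ZXZX"


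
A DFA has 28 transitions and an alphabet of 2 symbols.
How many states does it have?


Each state has exactly one transition per symbol.
states = transitions / |alphabet| = 28 / 2 = 14

14


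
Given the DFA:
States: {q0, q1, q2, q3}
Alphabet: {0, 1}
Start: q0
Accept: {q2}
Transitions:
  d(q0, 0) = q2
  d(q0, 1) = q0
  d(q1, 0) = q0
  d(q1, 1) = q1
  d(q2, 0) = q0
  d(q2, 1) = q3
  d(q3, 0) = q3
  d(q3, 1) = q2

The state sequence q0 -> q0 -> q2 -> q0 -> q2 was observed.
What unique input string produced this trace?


Trace back each transition to find the symbol:
  q0 --[1]--> q0
  q0 --[0]--> q2
  q2 --[0]--> q0
  q0 --[0]--> q2

"1000"


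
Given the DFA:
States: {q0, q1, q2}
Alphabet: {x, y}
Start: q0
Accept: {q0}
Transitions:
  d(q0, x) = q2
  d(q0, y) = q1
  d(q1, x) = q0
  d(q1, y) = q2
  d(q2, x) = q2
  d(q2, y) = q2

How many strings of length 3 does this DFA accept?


Enumerating all length-3 strings:
  "xxx" -> q2 [reject]
  "xxy" -> q2 [reject]
  "xyx" -> q2 [reject]
  "xyy" -> q2 [reject]
  "yxx" -> q2 [reject]
  "yxy" -> q1 [reject]
  "yyx" -> q2 [reject]
  "yyy" -> q2 [reject]

0 out of 8


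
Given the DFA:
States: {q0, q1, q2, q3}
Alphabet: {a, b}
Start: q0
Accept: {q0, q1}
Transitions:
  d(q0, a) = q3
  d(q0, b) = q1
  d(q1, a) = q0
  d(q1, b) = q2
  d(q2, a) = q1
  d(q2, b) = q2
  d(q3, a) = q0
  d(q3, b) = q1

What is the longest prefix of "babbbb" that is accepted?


Run the DFA, marking each prefix where the state is accepting:
  "" -> q0 [accept]
  "b" -> q1 [accept]
  "ba" -> q0 [accept]
  "bab" -> q1 [accept]
  "babb" -> q2 [reject]
  "babbb" -> q2 [reject]
  "babbbb" -> q2 [reject]

"bab"


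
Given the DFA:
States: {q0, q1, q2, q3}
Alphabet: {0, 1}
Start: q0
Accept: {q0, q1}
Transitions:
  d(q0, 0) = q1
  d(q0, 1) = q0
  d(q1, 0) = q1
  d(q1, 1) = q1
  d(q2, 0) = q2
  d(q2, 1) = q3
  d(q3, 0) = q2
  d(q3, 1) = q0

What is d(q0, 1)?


Looking up transition d(q0, 1)

q0


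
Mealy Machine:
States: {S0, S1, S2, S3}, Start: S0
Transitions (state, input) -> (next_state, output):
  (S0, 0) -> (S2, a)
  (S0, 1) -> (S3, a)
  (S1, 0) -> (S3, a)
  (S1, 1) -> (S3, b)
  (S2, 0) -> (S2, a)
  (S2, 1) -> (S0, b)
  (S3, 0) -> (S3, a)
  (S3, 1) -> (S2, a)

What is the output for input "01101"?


Step-by-step:
  (S0, 0) -> (S2, a)
  (S2, 1) -> (S0, b)
  (S0, 1) -> (S3, a)
  (S3, 0) -> (S3, a)
  (S3, 1) -> (S2, a)

"abaaa"


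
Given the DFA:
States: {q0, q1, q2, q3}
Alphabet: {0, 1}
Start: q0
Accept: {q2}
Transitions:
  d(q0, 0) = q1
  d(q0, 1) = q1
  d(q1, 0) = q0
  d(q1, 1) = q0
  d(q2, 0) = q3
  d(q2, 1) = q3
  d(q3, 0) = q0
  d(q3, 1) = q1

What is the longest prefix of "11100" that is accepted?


Run the DFA, marking each prefix where the state is accepting:
  "" -> q0 [reject]
  "1" -> q1 [reject]
  "11" -> q0 [reject]
  "111" -> q1 [reject]
  "1110" -> q0 [reject]
  "11100" -> q1 [reject]

No prefix is accepted


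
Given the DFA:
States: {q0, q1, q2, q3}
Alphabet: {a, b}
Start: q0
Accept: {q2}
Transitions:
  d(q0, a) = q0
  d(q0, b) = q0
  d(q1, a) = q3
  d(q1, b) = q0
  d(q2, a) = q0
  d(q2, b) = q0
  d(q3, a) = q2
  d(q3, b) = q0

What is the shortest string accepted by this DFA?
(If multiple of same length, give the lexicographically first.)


BFS by string length (lex-first path to each state shown):
  len 0: q0<-""
  len 1: q0<-"a"
  len 2: q0<-"aa"
  len 3: q0<-"aaa"
  len 4: q0<-"aaaa"
  len 5: q0<-"aaaaa"
  len 6: q0<-"aaaaaa"
  len 7: q0<-"aaaaaaa"
  len 8: q0<-"aaaaaaaa"

No string accepted (empty language)


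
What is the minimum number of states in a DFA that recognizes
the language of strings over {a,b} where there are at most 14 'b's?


States: count = 0, 1, ..., 14 (all accepting; 15 states), plus a dead state for count > 14.
Total: 15 + 1 = 16.

16


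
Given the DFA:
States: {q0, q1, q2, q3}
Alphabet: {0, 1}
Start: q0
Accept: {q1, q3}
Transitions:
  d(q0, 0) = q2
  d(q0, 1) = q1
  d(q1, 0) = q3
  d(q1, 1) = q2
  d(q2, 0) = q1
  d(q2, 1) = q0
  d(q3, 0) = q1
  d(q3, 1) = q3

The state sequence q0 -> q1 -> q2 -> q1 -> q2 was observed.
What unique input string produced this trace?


Trace back each transition to find the symbol:
  q0 --[1]--> q1
  q1 --[1]--> q2
  q2 --[0]--> q1
  q1 --[1]--> q2

"1101"


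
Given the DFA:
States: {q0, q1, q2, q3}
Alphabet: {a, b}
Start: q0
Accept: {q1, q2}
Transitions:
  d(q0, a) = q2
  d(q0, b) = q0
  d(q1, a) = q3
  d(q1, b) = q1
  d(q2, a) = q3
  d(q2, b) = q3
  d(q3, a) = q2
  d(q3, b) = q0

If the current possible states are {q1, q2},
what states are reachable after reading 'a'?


Apply transition on 'a' from each current state:
  d(q1, a) = q3
  d(q2, a) = q3

{q3}


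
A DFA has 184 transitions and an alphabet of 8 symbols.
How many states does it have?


Each state has exactly one transition per symbol.
states = transitions / |alphabet| = 184 / 8 = 23

23


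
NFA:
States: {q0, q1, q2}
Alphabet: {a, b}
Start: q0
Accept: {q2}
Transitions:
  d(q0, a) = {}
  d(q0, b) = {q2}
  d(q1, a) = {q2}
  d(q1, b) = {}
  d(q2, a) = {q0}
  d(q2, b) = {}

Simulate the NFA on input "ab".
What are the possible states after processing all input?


Start: {q0}
  --a--> {}
  --b--> {}

{} (empty set, no valid transitions)


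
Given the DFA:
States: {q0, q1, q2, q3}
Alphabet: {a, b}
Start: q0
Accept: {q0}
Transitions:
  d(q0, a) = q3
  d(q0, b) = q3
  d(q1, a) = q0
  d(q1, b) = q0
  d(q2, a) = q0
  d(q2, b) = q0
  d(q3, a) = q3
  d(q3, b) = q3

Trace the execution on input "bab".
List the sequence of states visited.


Input: bab
d(q0, b) = q3
d(q3, a) = q3
d(q3, b) = q3


q0 -> q3 -> q3 -> q3


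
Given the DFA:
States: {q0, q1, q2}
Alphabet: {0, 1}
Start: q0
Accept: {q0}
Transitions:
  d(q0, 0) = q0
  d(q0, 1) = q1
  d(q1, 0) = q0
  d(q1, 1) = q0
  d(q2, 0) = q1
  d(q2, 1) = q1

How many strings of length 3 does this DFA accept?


Enumerating all length-3 strings:
  "000" -> q0 [accept]
  "001" -> q1 [reject]
  "010" -> q0 [accept]
  "011" -> q0 [accept]
  "100" -> q0 [accept]
  "101" -> q1 [reject]
  "110" -> q0 [accept]
  "111" -> q1 [reject]

5 out of 8


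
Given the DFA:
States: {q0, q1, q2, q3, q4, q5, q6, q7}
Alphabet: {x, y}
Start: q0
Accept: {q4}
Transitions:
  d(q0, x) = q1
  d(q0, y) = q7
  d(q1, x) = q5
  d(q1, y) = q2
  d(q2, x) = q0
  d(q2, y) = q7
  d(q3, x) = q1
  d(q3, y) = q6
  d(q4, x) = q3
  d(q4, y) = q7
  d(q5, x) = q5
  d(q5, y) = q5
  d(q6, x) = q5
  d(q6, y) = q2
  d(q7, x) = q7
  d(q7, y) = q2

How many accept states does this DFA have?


Accept states listed: {q4}
Counting: q4(1)

1


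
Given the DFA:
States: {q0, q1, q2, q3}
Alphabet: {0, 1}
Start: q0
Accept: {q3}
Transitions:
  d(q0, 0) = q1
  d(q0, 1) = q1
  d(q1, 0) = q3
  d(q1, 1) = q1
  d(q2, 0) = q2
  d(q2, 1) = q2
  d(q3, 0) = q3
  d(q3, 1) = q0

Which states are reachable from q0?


BFS from q0:
  layer 0: {q0}
  layer 1: {q1}
  layer 2: {q3}

{q0, q1, q3}


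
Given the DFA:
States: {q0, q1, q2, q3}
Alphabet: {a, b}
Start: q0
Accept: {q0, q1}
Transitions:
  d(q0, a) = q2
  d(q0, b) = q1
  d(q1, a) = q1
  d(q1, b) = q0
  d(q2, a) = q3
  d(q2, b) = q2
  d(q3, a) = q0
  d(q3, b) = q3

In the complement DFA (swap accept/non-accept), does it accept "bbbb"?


Trace: q0 -> q1 -> q0 -> q1 -> q0
Final: q0
Original accept: {q0, q1}
Complement: q0 is in original accept

No, complement rejects (original accepts)


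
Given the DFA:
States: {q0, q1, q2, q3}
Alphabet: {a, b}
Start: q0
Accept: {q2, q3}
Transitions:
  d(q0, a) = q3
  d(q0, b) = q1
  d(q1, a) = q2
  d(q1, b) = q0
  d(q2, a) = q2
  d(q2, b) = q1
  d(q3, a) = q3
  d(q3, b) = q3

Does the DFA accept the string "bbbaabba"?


Trace: q0 -> q1 -> q0 -> q1 -> q2 -> q2 -> q1 -> q0 -> q3
Final state: q3
Accept states: {q2, q3}

Yes, accepted (final state q3 is an accept state)


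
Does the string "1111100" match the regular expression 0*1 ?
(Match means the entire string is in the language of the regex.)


|string| = 7; first = '1'; last = '0'

No, "1111100" does not match 0*1


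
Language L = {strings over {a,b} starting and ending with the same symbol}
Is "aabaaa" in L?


first = 'a', last = 'a'

Yes, "aabaaa" is in L


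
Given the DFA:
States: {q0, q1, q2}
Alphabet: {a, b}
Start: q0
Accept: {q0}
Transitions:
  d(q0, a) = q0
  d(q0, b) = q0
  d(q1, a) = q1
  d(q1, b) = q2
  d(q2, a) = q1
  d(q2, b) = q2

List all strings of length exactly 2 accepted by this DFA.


All strings of length 2: 4 total
Accepted: 4

"aa", "ab", "ba", "bb"


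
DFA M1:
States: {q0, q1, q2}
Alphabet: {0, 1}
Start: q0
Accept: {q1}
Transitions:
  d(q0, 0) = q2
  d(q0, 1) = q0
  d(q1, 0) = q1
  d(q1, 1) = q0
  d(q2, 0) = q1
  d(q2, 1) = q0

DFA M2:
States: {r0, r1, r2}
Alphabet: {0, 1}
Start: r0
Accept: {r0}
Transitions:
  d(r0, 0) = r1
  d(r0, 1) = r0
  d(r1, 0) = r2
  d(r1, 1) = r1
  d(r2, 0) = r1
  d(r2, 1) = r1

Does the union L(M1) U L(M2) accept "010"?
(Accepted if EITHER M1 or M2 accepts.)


M1: final=q2 accepted=False
M2: final=r2 accepted=False

No, union rejects (neither accepts)


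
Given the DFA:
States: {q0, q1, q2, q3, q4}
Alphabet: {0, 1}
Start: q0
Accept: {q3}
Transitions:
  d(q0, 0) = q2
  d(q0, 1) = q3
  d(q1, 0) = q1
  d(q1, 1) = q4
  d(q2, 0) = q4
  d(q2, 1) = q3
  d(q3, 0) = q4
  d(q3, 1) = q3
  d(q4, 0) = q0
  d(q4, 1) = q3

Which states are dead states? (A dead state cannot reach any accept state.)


Forward reachability from each state:
  q0 -> reaches accept state q3 (live)
  q1 -> reaches accept state q3 (live)
  q2 -> reaches accept state q3 (live)
  q3 -> reaches accept state q3 (live)
  q4 -> reaches accept state q3 (live)

None (all states can reach an accept state)


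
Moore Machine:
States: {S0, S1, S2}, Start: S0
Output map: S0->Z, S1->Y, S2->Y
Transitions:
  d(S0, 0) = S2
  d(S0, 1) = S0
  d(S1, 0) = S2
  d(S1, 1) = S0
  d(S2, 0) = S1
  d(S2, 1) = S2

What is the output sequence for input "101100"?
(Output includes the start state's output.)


Start: S0 (output Z)
  --1--> S0 (output Z)
  --0--> S2 (output Y)
  --1--> S2 (output Y)
  --1--> S2 (output Y)
  --0--> S1 (output Y)
  --0--> S2 (output Y)

"ZZYYYYY"


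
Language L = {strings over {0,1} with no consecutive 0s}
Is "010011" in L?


'00' occurs at index 2

No, "010011" is not in L


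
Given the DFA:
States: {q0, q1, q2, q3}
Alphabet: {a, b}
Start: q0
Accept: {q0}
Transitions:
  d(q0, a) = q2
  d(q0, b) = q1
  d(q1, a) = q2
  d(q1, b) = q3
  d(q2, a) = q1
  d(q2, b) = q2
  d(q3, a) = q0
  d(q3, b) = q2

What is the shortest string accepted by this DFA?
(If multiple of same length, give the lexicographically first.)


BFS by string length (lex-first path to each state shown):
  len 0: q0<-""
Found accept state at length 0.

"" (empty string)


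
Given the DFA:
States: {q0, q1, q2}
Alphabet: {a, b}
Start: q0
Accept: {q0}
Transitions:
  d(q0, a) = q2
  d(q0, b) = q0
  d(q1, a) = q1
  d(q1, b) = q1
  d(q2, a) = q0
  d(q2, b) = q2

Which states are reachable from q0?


BFS from q0:
  layer 0: {q0}
  layer 1: {q2}

{q0, q2}


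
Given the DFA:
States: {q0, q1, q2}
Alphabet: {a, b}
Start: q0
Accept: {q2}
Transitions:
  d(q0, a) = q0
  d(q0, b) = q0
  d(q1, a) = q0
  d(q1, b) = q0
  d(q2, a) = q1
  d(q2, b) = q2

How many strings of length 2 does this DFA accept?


Enumerating all length-2 strings:
  "aa" -> q0 [reject]
  "ab" -> q0 [reject]
  "ba" -> q0 [reject]
  "bb" -> q0 [reject]

0 out of 4


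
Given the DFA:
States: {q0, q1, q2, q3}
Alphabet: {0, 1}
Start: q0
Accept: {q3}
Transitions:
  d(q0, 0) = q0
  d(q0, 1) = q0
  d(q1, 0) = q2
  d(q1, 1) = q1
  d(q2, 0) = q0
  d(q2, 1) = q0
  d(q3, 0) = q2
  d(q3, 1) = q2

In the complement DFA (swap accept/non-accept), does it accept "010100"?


Trace: q0 -> q0 -> q0 -> q0 -> q0 -> q0 -> q0
Final: q0
Original accept: {q3}
Complement: q0 is not in original accept

Yes, complement accepts (original rejects)


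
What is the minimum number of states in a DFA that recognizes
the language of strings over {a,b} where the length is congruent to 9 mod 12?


States track (length) mod 12.
Need 12 states: one per remainder 0..11; accept = remainder 9.

12


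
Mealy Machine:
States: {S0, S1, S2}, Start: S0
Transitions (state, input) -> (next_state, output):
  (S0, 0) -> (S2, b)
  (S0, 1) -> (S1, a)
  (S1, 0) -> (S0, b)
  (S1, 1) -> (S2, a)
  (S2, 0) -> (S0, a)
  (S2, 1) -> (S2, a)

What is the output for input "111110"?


Step-by-step:
  (S0, 1) -> (S1, a)
  (S1, 1) -> (S2, a)
  (S2, 1) -> (S2, a)
  (S2, 1) -> (S2, a)
  (S2, 1) -> (S2, a)
  (S2, 0) -> (S0, a)

"aaaaaa"


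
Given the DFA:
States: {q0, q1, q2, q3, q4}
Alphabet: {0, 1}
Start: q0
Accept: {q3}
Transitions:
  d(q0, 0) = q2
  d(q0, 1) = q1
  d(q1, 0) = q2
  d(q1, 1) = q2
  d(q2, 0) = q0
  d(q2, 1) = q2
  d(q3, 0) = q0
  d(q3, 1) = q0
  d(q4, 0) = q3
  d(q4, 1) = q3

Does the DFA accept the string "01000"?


Trace: q0 -> q2 -> q2 -> q0 -> q2 -> q0
Final state: q0
Accept states: {q3}

No, rejected (final state q0 is not an accept state)


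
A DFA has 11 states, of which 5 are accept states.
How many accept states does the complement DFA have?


Complement swaps accept and non-accept states.
11 - 5 = 6

6


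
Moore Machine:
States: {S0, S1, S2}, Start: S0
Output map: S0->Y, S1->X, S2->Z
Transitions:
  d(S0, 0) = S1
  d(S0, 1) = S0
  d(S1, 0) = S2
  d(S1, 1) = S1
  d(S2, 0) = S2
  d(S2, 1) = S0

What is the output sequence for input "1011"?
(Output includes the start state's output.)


Start: S0 (output Y)
  --1--> S0 (output Y)
  --0--> S1 (output X)
  --1--> S1 (output X)
  --1--> S1 (output X)

"YYXXX"


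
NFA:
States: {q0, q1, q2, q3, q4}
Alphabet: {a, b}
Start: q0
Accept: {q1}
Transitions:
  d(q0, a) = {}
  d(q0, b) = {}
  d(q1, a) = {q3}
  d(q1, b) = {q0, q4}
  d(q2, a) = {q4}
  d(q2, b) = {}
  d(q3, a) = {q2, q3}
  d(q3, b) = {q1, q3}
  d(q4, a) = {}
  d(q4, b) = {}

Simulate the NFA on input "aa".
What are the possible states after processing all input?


Start: {q0}
  --a--> {}
  --a--> {}

{} (empty set, no valid transitions)


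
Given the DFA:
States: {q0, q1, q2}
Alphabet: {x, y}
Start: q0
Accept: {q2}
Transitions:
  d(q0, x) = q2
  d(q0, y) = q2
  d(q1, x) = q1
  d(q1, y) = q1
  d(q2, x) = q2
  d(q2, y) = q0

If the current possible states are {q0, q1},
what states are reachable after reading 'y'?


Apply transition on 'y' from each current state:
  d(q0, y) = q2
  d(q1, y) = q1

{q1, q2}


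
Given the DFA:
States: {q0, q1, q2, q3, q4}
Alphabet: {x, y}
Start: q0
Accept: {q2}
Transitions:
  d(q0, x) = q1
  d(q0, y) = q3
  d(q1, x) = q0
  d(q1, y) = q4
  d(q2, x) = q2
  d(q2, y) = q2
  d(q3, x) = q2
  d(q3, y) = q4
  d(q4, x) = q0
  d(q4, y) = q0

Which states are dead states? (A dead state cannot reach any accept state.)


Forward reachability from each state:
  q0 -> reaches accept state q2 (live)
  q1 -> reaches accept state q2 (live)
  q2 -> reaches accept state q2 (live)
  q3 -> reaches accept state q2 (live)
  q4 -> reaches accept state q2 (live)

None (all states can reach an accept state)


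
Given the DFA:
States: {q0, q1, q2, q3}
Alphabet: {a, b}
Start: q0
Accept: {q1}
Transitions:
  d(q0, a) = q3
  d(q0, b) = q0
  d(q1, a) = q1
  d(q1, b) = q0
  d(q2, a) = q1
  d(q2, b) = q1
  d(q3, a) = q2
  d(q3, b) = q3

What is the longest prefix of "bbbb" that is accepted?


Run the DFA, marking each prefix where the state is accepting:
  "" -> q0 [reject]
  "b" -> q0 [reject]
  "bb" -> q0 [reject]
  "bbb" -> q0 [reject]
  "bbbb" -> q0 [reject]

No prefix is accepted


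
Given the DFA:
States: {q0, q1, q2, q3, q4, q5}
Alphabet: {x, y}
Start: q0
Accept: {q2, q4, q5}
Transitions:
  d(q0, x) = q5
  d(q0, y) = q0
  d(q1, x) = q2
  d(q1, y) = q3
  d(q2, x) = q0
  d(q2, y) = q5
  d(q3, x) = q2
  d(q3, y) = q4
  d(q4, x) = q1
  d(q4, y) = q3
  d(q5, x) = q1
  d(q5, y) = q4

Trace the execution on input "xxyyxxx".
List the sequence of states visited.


Input: xxyyxxx
d(q0, x) = q5
d(q5, x) = q1
d(q1, y) = q3
d(q3, y) = q4
d(q4, x) = q1
d(q1, x) = q2
d(q2, x) = q0


q0 -> q5 -> q1 -> q3 -> q4 -> q1 -> q2 -> q0


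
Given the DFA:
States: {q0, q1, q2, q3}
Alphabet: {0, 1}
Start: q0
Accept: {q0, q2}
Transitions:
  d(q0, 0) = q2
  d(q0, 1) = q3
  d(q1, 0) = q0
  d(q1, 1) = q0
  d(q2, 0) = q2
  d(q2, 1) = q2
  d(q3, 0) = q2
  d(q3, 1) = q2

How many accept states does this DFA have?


Accept states listed: {q0, q2}
Counting: q0(1) q2(2)

2


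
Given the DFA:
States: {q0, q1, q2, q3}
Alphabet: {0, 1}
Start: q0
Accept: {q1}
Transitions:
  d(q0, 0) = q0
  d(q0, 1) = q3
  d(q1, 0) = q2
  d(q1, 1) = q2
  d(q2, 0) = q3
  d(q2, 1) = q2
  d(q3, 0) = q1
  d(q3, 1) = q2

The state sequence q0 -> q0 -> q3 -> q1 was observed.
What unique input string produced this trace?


Trace back each transition to find the symbol:
  q0 --[0]--> q0
  q0 --[1]--> q3
  q3 --[0]--> q1

"010"


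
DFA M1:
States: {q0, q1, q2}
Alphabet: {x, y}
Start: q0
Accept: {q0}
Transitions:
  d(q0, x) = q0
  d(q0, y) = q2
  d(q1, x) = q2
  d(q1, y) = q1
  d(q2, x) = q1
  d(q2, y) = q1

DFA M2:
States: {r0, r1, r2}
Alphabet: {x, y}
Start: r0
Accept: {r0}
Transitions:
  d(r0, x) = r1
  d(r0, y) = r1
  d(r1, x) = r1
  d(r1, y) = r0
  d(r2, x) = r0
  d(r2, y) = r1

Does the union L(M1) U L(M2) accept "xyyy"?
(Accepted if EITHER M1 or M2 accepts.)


M1: final=q1 accepted=False
M2: final=r0 accepted=True

Yes, union accepts
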